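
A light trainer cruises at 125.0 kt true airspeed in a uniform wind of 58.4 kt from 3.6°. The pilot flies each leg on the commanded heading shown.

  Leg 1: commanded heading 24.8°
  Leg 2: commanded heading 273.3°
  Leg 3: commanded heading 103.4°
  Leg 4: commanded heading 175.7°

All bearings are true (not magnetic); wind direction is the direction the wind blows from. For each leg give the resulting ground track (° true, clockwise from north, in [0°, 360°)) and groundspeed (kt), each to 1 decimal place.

Leg 1: heading 24.8°; drift +16.7° → track 41.5°, groundspeed 73.6 kt
Leg 2: heading 273.3°; drift -25.0° → track 248.3°, groundspeed 138.2 kt
Leg 3: heading 103.4°; drift +23.1° → track 126.5°, groundspeed 146.7 kt
Leg 4: heading 175.7°; drift +2.5° → track 178.2°, groundspeed 183.0 kt

Leg 1: track=41.5°, groundspeed=73.6 kt
Leg 2: track=248.3°, groundspeed=138.2 kt
Leg 3: track=126.5°, groundspeed=146.7 kt
Leg 4: track=178.2°, groundspeed=183.0 kt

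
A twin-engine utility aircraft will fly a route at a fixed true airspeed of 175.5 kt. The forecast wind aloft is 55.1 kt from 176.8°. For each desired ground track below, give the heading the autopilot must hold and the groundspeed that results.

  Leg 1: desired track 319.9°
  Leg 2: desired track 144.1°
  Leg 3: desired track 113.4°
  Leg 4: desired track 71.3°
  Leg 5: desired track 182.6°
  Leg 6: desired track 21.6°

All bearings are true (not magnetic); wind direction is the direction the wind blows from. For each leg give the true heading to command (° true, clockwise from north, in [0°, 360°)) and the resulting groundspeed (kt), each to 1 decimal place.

Leg 1: heading=309.0°, groundspeed=216.4 kt
Leg 2: heading=153.9°, groundspeed=126.6 kt
Leg 3: heading=129.7°, groundspeed=143.8 kt
Leg 4: heading=88.9°, groundspeed=182.0 kt
Leg 5: heading=180.8°, groundspeed=120.6 kt
Leg 6: heading=29.2°, groundspeed=224.0 kt

Leg 1: desired track 319.9°; wind correction -10.9° → command heading 309.0°, groundspeed 216.4 kt
Leg 2: desired track 144.1°; wind correction +9.8° → command heading 153.9°, groundspeed 126.6 kt
Leg 3: desired track 113.4°; wind correction +16.3° → command heading 129.7°, groundspeed 143.8 kt
Leg 4: desired track 71.3°; wind correction +17.6° → command heading 88.9°, groundspeed 182.0 kt
Leg 5: desired track 182.6°; wind correction -1.8° → command heading 180.8°, groundspeed 120.6 kt
Leg 6: desired track 21.6°; wind correction +7.6° → command heading 29.2°, groundspeed 224.0 kt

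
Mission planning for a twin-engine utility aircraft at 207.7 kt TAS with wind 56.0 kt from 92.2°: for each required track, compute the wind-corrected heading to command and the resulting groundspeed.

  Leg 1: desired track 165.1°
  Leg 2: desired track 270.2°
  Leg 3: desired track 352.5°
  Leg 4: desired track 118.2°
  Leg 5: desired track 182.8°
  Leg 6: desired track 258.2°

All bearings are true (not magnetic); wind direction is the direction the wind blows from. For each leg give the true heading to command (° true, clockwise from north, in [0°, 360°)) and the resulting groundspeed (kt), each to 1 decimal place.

Leg 1: desired track 165.1°; wind correction -14.9° → command heading 150.2°, groundspeed 184.2 kt
Leg 2: desired track 270.2°; wind correction -0.5° → command heading 269.7°, groundspeed 263.7 kt
Leg 3: desired track 352.5°; wind correction +15.4° → command heading 7.9°, groundspeed 209.7 kt
Leg 4: desired track 118.2°; wind correction -6.8° → command heading 111.4°, groundspeed 155.9 kt
Leg 5: desired track 182.8°; wind correction -15.6° → command heading 167.2°, groundspeed 200.6 kt
Leg 6: desired track 258.2°; wind correction -3.7° → command heading 254.5°, groundspeed 261.6 kt

Leg 1: heading=150.2°, groundspeed=184.2 kt
Leg 2: heading=269.7°, groundspeed=263.7 kt
Leg 3: heading=7.9°, groundspeed=209.7 kt
Leg 4: heading=111.4°, groundspeed=155.9 kt
Leg 5: heading=167.2°, groundspeed=200.6 kt
Leg 6: heading=254.5°, groundspeed=261.6 kt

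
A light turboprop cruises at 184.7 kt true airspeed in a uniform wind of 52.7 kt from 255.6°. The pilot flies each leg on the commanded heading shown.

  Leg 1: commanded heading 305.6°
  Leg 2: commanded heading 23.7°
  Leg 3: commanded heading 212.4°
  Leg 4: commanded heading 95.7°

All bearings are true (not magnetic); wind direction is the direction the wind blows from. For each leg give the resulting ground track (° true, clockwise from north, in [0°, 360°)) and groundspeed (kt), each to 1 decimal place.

Leg 1: heading 305.6°; drift +15.0° → track 320.6°, groundspeed 156.1 kt
Leg 2: heading 23.7°; drift +10.8° → track 34.5°, groundspeed 221.1 kt
Leg 3: heading 212.4°; drift -13.9° → track 198.5°, groundspeed 150.7 kt
Leg 4: heading 95.7°; drift -4.4° → track 91.3°, groundspeed 234.9 kt

Leg 1: track=320.6°, groundspeed=156.1 kt
Leg 2: track=34.5°, groundspeed=221.1 kt
Leg 3: track=198.5°, groundspeed=150.7 kt
Leg 4: track=91.3°, groundspeed=234.9 kt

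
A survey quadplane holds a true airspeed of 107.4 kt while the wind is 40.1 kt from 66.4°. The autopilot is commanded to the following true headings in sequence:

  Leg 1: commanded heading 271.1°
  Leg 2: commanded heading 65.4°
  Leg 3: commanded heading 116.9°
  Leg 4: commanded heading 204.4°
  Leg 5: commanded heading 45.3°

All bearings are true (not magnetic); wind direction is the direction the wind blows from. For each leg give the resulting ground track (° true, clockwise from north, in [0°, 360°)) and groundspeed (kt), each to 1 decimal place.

Leg 1: heading 271.1°; drift -6.6° → track 264.5°, groundspeed 144.8 kt
Leg 2: heading 65.4°; drift -0.6° → track 64.8°, groundspeed 67.3 kt
Leg 3: heading 116.9°; drift +20.7° → track 137.6°, groundspeed 87.5 kt
Leg 4: heading 204.4°; drift +11.1° → track 215.5°, groundspeed 139.8 kt
Leg 5: heading 45.3°; drift -11.7° → track 33.6°, groundspeed 71.5 kt

Leg 1: track=264.5°, groundspeed=144.8 kt
Leg 2: track=64.8°, groundspeed=67.3 kt
Leg 3: track=137.6°, groundspeed=87.5 kt
Leg 4: track=215.5°, groundspeed=139.8 kt
Leg 5: track=33.6°, groundspeed=71.5 kt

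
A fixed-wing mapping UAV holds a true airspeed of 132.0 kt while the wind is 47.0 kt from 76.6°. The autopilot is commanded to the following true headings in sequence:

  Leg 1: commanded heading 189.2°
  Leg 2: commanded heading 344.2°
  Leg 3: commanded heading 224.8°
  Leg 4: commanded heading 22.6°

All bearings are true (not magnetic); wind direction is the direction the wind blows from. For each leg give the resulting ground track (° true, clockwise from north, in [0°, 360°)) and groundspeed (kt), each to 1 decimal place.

Leg 1: heading 189.2°; drift +16.1° → track 205.3°, groundspeed 156.2 kt
Leg 2: heading 344.2°; drift -19.3° → track 324.9°, groundspeed 142.0 kt
Leg 3: heading 224.8°; drift +8.2° → track 233.0°, groundspeed 173.7 kt
Leg 4: heading 22.6°; drift -20.0° → track 2.6°, groundspeed 111.1 kt

Leg 1: track=205.3°, groundspeed=156.2 kt
Leg 2: track=324.9°, groundspeed=142.0 kt
Leg 3: track=233.0°, groundspeed=173.7 kt
Leg 4: track=2.6°, groundspeed=111.1 kt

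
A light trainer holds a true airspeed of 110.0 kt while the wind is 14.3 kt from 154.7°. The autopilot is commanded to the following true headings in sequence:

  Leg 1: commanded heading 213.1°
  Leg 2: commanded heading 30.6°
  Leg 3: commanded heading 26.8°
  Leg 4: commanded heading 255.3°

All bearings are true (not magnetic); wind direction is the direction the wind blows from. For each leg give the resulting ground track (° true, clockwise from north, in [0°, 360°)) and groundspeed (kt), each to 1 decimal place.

Leg 1: track=219.9°, groundspeed=103.2 kt
Leg 2: track=24.9°, groundspeed=118.6 kt
Leg 3: track=21.4°, groundspeed=119.3 kt
Leg 4: track=262.4°, groundspeed=113.5 kt

Leg 1: heading 213.1°; drift +6.8° → track 219.9°, groundspeed 103.2 kt
Leg 2: heading 30.6°; drift -5.7° → track 24.9°, groundspeed 118.6 kt
Leg 3: heading 26.8°; drift -5.4° → track 21.4°, groundspeed 119.3 kt
Leg 4: heading 255.3°; drift +7.1° → track 262.4°, groundspeed 113.5 kt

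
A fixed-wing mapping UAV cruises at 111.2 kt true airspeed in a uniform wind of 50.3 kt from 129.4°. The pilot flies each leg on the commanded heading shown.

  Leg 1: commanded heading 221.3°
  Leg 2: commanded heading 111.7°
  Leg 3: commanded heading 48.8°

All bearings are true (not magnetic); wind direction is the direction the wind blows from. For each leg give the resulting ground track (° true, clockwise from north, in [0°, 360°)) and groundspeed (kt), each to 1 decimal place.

Leg 1: heading 221.3°; drift +24.0° → track 245.3°, groundspeed 123.6 kt
Leg 2: heading 111.7°; drift -13.6° → track 98.1°, groundspeed 65.1 kt
Leg 3: heading 48.8°; drift -25.7° → track 23.1°, groundspeed 114.3 kt

Leg 1: track=245.3°, groundspeed=123.6 kt
Leg 2: track=98.1°, groundspeed=65.1 kt
Leg 3: track=23.1°, groundspeed=114.3 kt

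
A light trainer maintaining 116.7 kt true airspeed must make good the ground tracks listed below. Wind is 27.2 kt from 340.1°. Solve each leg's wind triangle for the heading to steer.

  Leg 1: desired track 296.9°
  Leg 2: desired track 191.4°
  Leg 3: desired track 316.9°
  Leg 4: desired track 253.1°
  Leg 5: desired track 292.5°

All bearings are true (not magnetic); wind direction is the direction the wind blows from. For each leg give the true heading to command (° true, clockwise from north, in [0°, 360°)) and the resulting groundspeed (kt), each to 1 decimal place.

Leg 1: heading=306.1°, groundspeed=95.4 kt
Leg 2: heading=198.4°, groundspeed=139.1 kt
Leg 3: heading=322.2°, groundspeed=91.2 kt
Leg 4: heading=266.6°, groundspeed=112.1 kt
Leg 5: heading=302.4°, groundspeed=96.6 kt

Leg 1: desired track 296.9°; wind correction +9.2° → command heading 306.1°, groundspeed 95.4 kt
Leg 2: desired track 191.4°; wind correction +7.0° → command heading 198.4°, groundspeed 139.1 kt
Leg 3: desired track 316.9°; wind correction +5.3° → command heading 322.2°, groundspeed 91.2 kt
Leg 4: desired track 253.1°; wind correction +13.5° → command heading 266.6°, groundspeed 112.1 kt
Leg 5: desired track 292.5°; wind correction +9.9° → command heading 302.4°, groundspeed 96.6 kt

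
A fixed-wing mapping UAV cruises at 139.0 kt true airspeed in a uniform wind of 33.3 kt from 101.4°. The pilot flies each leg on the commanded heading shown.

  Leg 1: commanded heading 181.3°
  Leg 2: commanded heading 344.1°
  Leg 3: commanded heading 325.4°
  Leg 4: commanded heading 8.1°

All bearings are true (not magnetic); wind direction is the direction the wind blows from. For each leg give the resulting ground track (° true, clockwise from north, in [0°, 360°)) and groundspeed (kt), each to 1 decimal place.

Leg 1: heading 181.3°; drift +13.8° → track 195.1°, groundspeed 137.1 kt
Leg 2: heading 344.1°; drift -10.9° → track 333.2°, groundspeed 157.1 kt
Leg 3: heading 325.4°; drift -8.1° → track 317.3°, groundspeed 164.6 kt
Leg 4: heading 8.1°; drift -13.3° → track 354.8°, groundspeed 144.8 kt

Leg 1: track=195.1°, groundspeed=137.1 kt
Leg 2: track=333.2°, groundspeed=157.1 kt
Leg 3: track=317.3°, groundspeed=164.6 kt
Leg 4: track=354.8°, groundspeed=144.8 kt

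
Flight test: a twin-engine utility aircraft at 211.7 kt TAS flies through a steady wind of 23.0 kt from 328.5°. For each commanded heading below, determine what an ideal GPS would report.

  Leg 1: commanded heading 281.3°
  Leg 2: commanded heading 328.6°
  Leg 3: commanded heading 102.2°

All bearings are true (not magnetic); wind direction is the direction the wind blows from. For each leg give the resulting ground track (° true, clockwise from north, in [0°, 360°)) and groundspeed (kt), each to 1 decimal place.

Leg 1: track=276.4°, groundspeed=196.8 kt
Leg 2: track=328.6°, groundspeed=188.7 kt
Leg 3: track=106.4°, groundspeed=228.2 kt

Leg 1: heading 281.3°; drift -4.9° → track 276.4°, groundspeed 196.8 kt
Leg 2: heading 328.6°; drift +0.0° → track 328.6°, groundspeed 188.7 kt
Leg 3: heading 102.2°; drift +4.2° → track 106.4°, groundspeed 228.2 kt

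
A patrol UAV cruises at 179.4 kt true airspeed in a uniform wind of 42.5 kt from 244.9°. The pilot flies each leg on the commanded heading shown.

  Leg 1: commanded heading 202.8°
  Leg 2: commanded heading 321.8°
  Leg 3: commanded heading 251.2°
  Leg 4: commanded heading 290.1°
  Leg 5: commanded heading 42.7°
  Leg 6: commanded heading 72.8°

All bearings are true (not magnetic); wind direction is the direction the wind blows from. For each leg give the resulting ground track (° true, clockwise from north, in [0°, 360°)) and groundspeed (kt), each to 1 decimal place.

Leg 1: track=191.9°, groundspeed=150.6 kt
Leg 2: track=335.5°, groundspeed=174.7 kt
Leg 3: track=253.1°, groundspeed=137.2 kt
Leg 4: track=301.5°, groundspeed=152.5 kt
Leg 5: track=46.9°, groundspeed=219.3 kt
Leg 6: track=71.3°, groundspeed=221.6 kt

Leg 1: heading 202.8°; drift -10.9° → track 191.9°, groundspeed 150.6 kt
Leg 2: heading 321.8°; drift +13.7° → track 335.5°, groundspeed 174.7 kt
Leg 3: heading 251.2°; drift +1.9° → track 253.1°, groundspeed 137.2 kt
Leg 4: heading 290.1°; drift +11.4° → track 301.5°, groundspeed 152.5 kt
Leg 5: heading 42.7°; drift +4.2° → track 46.9°, groundspeed 219.3 kt
Leg 6: heading 72.8°; drift -1.5° → track 71.3°, groundspeed 221.6 kt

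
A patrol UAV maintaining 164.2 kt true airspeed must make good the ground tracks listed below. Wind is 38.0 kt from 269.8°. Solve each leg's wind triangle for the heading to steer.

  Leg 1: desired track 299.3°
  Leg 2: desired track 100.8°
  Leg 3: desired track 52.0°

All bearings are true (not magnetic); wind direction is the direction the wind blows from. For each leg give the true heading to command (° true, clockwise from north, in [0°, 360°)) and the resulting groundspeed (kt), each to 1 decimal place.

Leg 1: desired track 299.3°; wind correction -6.5° → command heading 292.8°, groundspeed 130.1 kt
Leg 2: desired track 100.8°; wind correction +2.5° → command heading 103.3°, groundspeed 201.3 kt
Leg 3: desired track 52.0°; wind correction -8.2° → command heading 43.8°, groundspeed 192.6 kt

Leg 1: heading=292.8°, groundspeed=130.1 kt
Leg 2: heading=103.3°, groundspeed=201.3 kt
Leg 3: heading=43.8°, groundspeed=192.6 kt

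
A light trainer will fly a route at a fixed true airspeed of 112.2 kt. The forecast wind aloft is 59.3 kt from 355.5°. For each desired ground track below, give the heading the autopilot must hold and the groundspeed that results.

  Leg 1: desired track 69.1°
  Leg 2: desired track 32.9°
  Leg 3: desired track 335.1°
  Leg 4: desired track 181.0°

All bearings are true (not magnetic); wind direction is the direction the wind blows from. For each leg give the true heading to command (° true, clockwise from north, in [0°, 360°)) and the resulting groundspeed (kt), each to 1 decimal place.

Leg 1: desired track 69.1°; wind correction -30.5° → command heading 38.6°, groundspeed 80.0 kt
Leg 2: desired track 32.9°; wind correction -18.7° → command heading 14.2°, groundspeed 59.2 kt
Leg 3: desired track 335.1°; wind correction +10.6° → command heading 345.7°, groundspeed 54.7 kt
Leg 4: desired track 181.0°; wind correction +2.9° → command heading 183.9°, groundspeed 171.1 kt

Leg 1: heading=38.6°, groundspeed=80.0 kt
Leg 2: heading=14.2°, groundspeed=59.2 kt
Leg 3: heading=345.7°, groundspeed=54.7 kt
Leg 4: heading=183.9°, groundspeed=171.1 kt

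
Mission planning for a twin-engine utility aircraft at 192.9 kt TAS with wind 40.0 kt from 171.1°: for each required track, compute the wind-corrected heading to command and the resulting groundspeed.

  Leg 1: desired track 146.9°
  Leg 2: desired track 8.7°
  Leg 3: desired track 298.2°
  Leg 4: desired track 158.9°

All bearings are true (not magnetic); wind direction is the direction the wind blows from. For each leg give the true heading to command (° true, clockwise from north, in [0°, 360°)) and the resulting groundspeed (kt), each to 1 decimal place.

Leg 1: desired track 146.9°; wind correction +4.9° → command heading 151.8°, groundspeed 155.7 kt
Leg 2: desired track 8.7°; wind correction +3.6° → command heading 12.3°, groundspeed 230.6 kt
Leg 3: desired track 298.2°; wind correction -9.5° → command heading 288.7°, groundspeed 214.4 kt
Leg 4: desired track 158.9°; wind correction +2.5° → command heading 161.4°, groundspeed 153.6 kt

Leg 1: heading=151.8°, groundspeed=155.7 kt
Leg 2: heading=12.3°, groundspeed=230.6 kt
Leg 3: heading=288.7°, groundspeed=214.4 kt
Leg 4: heading=161.4°, groundspeed=153.6 kt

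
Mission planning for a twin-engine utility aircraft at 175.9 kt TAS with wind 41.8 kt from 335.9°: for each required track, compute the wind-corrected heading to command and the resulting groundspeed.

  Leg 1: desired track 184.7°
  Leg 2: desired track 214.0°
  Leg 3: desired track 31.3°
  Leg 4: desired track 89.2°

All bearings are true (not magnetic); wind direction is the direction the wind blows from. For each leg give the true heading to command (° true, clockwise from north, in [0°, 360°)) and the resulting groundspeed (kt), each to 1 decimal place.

Leg 1: desired track 184.7°; wind correction +6.6° → command heading 191.3°, groundspeed 211.4 kt
Leg 2: desired track 214.0°; wind correction +11.6° → command heading 225.6°, groundspeed 194.4 kt
Leg 3: desired track 31.3°; wind correction -11.3° → command heading 20.0°, groundspeed 148.8 kt
Leg 4: desired track 89.2°; wind correction -12.6° → command heading 76.6°, groundspeed 188.2 kt

Leg 1: heading=191.3°, groundspeed=211.4 kt
Leg 2: heading=225.6°, groundspeed=194.4 kt
Leg 3: heading=20.0°, groundspeed=148.8 kt
Leg 4: heading=76.6°, groundspeed=188.2 kt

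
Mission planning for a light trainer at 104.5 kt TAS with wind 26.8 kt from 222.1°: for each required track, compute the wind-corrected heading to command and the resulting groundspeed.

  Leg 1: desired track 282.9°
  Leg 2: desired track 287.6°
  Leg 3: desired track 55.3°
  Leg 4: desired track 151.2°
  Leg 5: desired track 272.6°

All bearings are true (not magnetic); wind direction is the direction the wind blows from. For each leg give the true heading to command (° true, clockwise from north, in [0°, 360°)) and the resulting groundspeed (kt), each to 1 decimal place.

Leg 1: desired track 282.9°; wind correction -12.9° → command heading 270.0°, groundspeed 88.8 kt
Leg 2: desired track 287.6°; wind correction -13.5° → command heading 274.1°, groundspeed 90.5 kt
Leg 3: desired track 55.3°; wind correction +3.4° → command heading 58.7°, groundspeed 130.4 kt
Leg 4: desired track 151.2°; wind correction +14.0° → command heading 165.2°, groundspeed 92.6 kt
Leg 5: desired track 272.6°; wind correction -11.4° → command heading 261.2°, groundspeed 85.4 kt

Leg 1: heading=270.0°, groundspeed=88.8 kt
Leg 2: heading=274.1°, groundspeed=90.5 kt
Leg 3: heading=58.7°, groundspeed=130.4 kt
Leg 4: heading=165.2°, groundspeed=92.6 kt
Leg 5: heading=261.2°, groundspeed=85.4 kt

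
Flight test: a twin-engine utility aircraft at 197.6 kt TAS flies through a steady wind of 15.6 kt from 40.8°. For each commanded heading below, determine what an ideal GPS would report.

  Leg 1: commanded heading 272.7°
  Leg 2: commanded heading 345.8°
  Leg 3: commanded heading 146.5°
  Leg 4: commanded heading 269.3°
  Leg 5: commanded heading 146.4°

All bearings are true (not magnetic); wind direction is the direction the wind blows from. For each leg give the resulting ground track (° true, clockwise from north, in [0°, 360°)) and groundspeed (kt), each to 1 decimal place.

Leg 1: heading 272.7°; drift -3.4° → track 269.3°, groundspeed 207.6 kt
Leg 2: heading 345.8°; drift -3.9° → track 341.9°, groundspeed 189.1 kt
Leg 3: heading 146.5°; drift +4.3° → track 150.8°, groundspeed 202.4 kt
Leg 4: heading 269.3°; drift -3.2° → track 266.1°, groundspeed 208.3 kt
Leg 5: heading 146.4°; drift +4.3° → track 150.7°, groundspeed 202.4 kt

Leg 1: track=269.3°, groundspeed=207.6 kt
Leg 2: track=341.9°, groundspeed=189.1 kt
Leg 3: track=150.8°, groundspeed=202.4 kt
Leg 4: track=266.1°, groundspeed=208.3 kt
Leg 5: track=150.7°, groundspeed=202.4 kt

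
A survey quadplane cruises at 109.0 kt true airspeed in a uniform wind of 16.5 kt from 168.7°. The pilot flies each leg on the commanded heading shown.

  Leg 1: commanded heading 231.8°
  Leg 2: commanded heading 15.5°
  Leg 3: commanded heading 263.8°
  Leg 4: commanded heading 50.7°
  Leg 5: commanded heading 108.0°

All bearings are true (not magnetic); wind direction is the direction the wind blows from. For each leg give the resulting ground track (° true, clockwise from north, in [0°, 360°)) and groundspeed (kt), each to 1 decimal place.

Leg 1: track=240.0°, groundspeed=102.6 kt
Leg 2: track=12.1°, groundspeed=124.0 kt
Leg 3: track=272.3°, groundspeed=111.7 kt
Leg 4: track=43.6°, groundspeed=117.7 kt
Leg 5: track=99.9°, groundspeed=101.9 kt

Leg 1: heading 231.8°; drift +8.2° → track 240.0°, groundspeed 102.6 kt
Leg 2: heading 15.5°; drift -3.4° → track 12.1°, groundspeed 124.0 kt
Leg 3: heading 263.8°; drift +8.5° → track 272.3°, groundspeed 111.7 kt
Leg 4: heading 50.7°; drift -7.1° → track 43.6°, groundspeed 117.7 kt
Leg 5: heading 108.0°; drift -8.1° → track 99.9°, groundspeed 101.9 kt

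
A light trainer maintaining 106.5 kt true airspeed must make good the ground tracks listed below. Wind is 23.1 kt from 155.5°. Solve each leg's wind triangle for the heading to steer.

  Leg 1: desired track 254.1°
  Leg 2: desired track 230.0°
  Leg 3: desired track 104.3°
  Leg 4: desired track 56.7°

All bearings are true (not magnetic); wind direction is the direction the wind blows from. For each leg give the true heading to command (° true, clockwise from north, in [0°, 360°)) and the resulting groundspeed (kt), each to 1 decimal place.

Leg 1: heading=241.7°, groundspeed=107.5 kt
Leg 2: heading=217.9°, groundspeed=98.0 kt
Leg 3: heading=114.0°, groundspeed=90.5 kt
Leg 4: heading=69.1°, groundspeed=107.6 kt

Leg 1: desired track 254.1°; wind correction -12.4° → command heading 241.7°, groundspeed 107.5 kt
Leg 2: desired track 230.0°; wind correction -12.1° → command heading 217.9°, groundspeed 98.0 kt
Leg 3: desired track 104.3°; wind correction +9.7° → command heading 114.0°, groundspeed 90.5 kt
Leg 4: desired track 56.7°; wind correction +12.4° → command heading 69.1°, groundspeed 107.6 kt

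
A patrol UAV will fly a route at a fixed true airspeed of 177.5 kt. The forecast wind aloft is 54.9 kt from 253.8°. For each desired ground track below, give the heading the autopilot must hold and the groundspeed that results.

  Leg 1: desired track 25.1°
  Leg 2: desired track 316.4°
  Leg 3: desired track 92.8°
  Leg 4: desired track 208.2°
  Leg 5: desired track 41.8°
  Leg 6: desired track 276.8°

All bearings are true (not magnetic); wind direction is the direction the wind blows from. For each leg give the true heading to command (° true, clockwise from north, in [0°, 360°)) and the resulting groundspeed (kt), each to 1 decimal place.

Leg 1: heading=11.7°, groundspeed=208.9 kt
Leg 2: heading=300.5°, groundspeed=145.4 kt
Leg 3: heading=98.6°, groundspeed=228.5 kt
Leg 4: heading=221.0°, groundspeed=134.7 kt
Leg 5: heading=32.4°, groundspeed=221.7 kt
Leg 6: heading=269.9°, groundspeed=125.7 kt

Leg 1: desired track 25.1°; wind correction -13.4° → command heading 11.7°, groundspeed 208.9 kt
Leg 2: desired track 316.4°; wind correction -15.9° → command heading 300.5°, groundspeed 145.4 kt
Leg 3: desired track 92.8°; wind correction +5.8° → command heading 98.6°, groundspeed 228.5 kt
Leg 4: desired track 208.2°; wind correction +12.8° → command heading 221.0°, groundspeed 134.7 kt
Leg 5: desired track 41.8°; wind correction -9.4° → command heading 32.4°, groundspeed 221.7 kt
Leg 6: desired track 276.8°; wind correction -6.9° → command heading 269.9°, groundspeed 125.7 kt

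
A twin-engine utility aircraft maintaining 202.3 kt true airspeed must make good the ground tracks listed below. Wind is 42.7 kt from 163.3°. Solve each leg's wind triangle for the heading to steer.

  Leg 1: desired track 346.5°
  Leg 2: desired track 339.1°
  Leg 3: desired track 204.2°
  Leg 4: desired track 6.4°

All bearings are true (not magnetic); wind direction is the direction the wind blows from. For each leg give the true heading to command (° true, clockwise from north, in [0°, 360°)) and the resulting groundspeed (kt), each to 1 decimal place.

Leg 1: desired track 346.5°; wind correction +0.7° → command heading 347.2°, groundspeed 244.9 kt
Leg 2: desired track 339.1°; wind correction -0.9° → command heading 338.2°, groundspeed 244.9 kt
Leg 3: desired track 204.2°; wind correction -7.9° → command heading 196.3°, groundspeed 168.1 kt
Leg 4: desired track 6.4°; wind correction +4.8° → command heading 11.2°, groundspeed 240.9 kt

Leg 1: heading=347.2°, groundspeed=244.9 kt
Leg 2: heading=338.2°, groundspeed=244.9 kt
Leg 3: heading=196.3°, groundspeed=168.1 kt
Leg 4: heading=11.2°, groundspeed=240.9 kt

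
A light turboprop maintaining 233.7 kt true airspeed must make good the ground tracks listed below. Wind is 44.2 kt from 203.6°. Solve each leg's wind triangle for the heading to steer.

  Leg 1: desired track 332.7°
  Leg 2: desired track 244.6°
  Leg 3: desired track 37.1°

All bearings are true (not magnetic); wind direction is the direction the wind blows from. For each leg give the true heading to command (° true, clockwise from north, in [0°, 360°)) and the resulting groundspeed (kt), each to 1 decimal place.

Leg 1: desired track 332.7°; wind correction -8.4° → command heading 324.3°, groundspeed 259.0 kt
Leg 2: desired track 244.6°; wind correction -7.1° → command heading 237.5°, groundspeed 198.5 kt
Leg 3: desired track 37.1°; wind correction +2.5° → command heading 39.6°, groundspeed 276.5 kt

Leg 1: heading=324.3°, groundspeed=259.0 kt
Leg 2: heading=237.5°, groundspeed=198.5 kt
Leg 3: heading=39.6°, groundspeed=276.5 kt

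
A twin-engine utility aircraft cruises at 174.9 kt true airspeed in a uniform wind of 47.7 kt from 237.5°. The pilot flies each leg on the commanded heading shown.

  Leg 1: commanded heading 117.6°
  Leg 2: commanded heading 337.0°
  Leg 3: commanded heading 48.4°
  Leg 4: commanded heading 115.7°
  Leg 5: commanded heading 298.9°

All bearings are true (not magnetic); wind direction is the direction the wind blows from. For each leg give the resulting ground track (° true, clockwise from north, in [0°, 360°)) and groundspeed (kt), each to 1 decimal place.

Leg 1: heading 117.6°; drift -11.8° → track 105.8°, groundspeed 202.9 kt
Leg 2: heading 337.0°; drift +14.4° → track 351.4°, groundspeed 188.7 kt
Leg 3: heading 48.4°; drift +1.9° → track 50.3°, groundspeed 222.1 kt
Leg 4: heading 115.7°; drift -11.5° → track 104.2°, groundspeed 204.1 kt
Leg 5: heading 298.9°; drift +15.4° → track 314.3°, groundspeed 157.7 kt

Leg 1: track=105.8°, groundspeed=202.9 kt
Leg 2: track=351.4°, groundspeed=188.7 kt
Leg 3: track=50.3°, groundspeed=222.1 kt
Leg 4: track=104.2°, groundspeed=204.1 kt
Leg 5: track=314.3°, groundspeed=157.7 kt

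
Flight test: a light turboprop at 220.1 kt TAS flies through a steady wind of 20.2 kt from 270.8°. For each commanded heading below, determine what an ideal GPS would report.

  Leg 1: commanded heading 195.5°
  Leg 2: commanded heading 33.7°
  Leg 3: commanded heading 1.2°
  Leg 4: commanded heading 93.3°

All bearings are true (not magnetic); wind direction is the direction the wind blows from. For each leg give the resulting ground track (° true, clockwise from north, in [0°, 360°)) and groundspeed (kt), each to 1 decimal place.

Leg 1: track=190.3°, groundspeed=215.9 kt
Leg 2: track=37.9°, groundspeed=231.7 kt
Leg 3: track=6.4°, groundspeed=221.2 kt
Leg 4: track=93.1°, groundspeed=240.3 kt

Leg 1: heading 195.5°; drift -5.2° → track 190.3°, groundspeed 215.9 kt
Leg 2: heading 33.7°; drift +4.2° → track 37.9°, groundspeed 231.7 kt
Leg 3: heading 1.2°; drift +5.2° → track 6.4°, groundspeed 221.2 kt
Leg 4: heading 93.3°; drift -0.2° → track 93.1°, groundspeed 240.3 kt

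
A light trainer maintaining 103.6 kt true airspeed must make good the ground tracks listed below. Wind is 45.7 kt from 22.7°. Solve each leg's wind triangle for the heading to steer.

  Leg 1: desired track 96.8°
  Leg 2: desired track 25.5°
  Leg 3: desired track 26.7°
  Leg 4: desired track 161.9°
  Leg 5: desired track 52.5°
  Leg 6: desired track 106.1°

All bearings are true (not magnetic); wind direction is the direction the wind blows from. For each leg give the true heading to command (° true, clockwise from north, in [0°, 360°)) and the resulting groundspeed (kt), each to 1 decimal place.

Leg 1: desired track 96.8°; wind correction -25.1° → command heading 71.7°, groundspeed 81.3 kt
Leg 2: desired track 25.5°; wind correction -1.2° → command heading 24.3°, groundspeed 57.9 kt
Leg 3: desired track 26.7°; wind correction -1.8° → command heading 24.9°, groundspeed 58.0 kt
Leg 4: desired track 161.9°; wind correction -16.8° → command heading 145.1°, groundspeed 133.8 kt
Leg 5: desired track 52.5°; wind correction -12.7° → command heading 39.8°, groundspeed 61.4 kt
Leg 6: desired track 106.1°; wind correction -26.0° → command heading 80.1°, groundspeed 87.9 kt

Leg 1: heading=71.7°, groundspeed=81.3 kt
Leg 2: heading=24.3°, groundspeed=57.9 kt
Leg 3: heading=24.9°, groundspeed=58.0 kt
Leg 4: heading=145.1°, groundspeed=133.8 kt
Leg 5: heading=39.8°, groundspeed=61.4 kt
Leg 6: heading=80.1°, groundspeed=87.9 kt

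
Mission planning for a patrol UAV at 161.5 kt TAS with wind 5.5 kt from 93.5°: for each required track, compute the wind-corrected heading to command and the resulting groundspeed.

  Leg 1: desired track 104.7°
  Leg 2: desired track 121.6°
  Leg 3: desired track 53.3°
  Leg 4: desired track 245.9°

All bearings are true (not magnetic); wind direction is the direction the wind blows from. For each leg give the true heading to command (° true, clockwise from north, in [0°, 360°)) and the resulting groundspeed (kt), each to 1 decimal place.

Leg 1: heading=104.3°, groundspeed=156.1 kt
Leg 2: heading=120.7°, groundspeed=156.6 kt
Leg 3: heading=54.6°, groundspeed=157.3 kt
Leg 4: heading=245.0°, groundspeed=166.4 kt

Leg 1: desired track 104.7°; wind correction -0.4° → command heading 104.3°, groundspeed 156.1 kt
Leg 2: desired track 121.6°; wind correction -0.9° → command heading 120.7°, groundspeed 156.6 kt
Leg 3: desired track 53.3°; wind correction +1.3° → command heading 54.6°, groundspeed 157.3 kt
Leg 4: desired track 245.9°; wind correction -0.9° → command heading 245.0°, groundspeed 166.4 kt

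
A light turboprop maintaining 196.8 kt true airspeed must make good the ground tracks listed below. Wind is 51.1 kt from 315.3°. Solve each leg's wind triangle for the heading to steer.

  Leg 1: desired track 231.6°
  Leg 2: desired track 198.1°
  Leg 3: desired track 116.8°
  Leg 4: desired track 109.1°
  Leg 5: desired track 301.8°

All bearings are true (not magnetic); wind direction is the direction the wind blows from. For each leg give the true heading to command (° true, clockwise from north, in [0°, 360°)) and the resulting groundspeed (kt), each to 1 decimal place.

Leg 1: desired track 231.6°; wind correction +15.0° → command heading 246.6°, groundspeed 184.5 kt
Leg 2: desired track 198.1°; wind correction +13.4° → command heading 211.5°, groundspeed 214.8 kt
Leg 3: desired track 116.8°; wind correction -4.7° → command heading 112.1°, groundspeed 244.6 kt
Leg 4: desired track 109.1°; wind correction -6.6° → command heading 102.5°, groundspeed 241.4 kt
Leg 5: desired track 301.8°; wind correction +3.5° → command heading 305.3°, groundspeed 146.8 kt

Leg 1: heading=246.6°, groundspeed=184.5 kt
Leg 2: heading=211.5°, groundspeed=214.8 kt
Leg 3: heading=112.1°, groundspeed=244.6 kt
Leg 4: heading=102.5°, groundspeed=241.4 kt
Leg 5: heading=305.3°, groundspeed=146.8 kt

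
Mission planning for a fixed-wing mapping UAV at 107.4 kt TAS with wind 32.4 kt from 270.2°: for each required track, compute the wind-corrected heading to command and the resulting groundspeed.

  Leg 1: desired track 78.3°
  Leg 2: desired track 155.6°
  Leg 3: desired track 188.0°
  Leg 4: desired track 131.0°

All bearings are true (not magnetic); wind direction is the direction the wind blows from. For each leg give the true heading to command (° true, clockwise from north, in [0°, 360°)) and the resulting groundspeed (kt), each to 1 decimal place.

Leg 1: heading=74.7°, groundspeed=138.9 kt
Leg 2: heading=171.5°, groundspeed=116.8 kt
Leg 3: heading=205.4°, groundspeed=98.1 kt
Leg 4: heading=142.4°, groundspeed=129.8 kt

Leg 1: desired track 78.3°; wind correction -3.6° → command heading 74.7°, groundspeed 138.9 kt
Leg 2: desired track 155.6°; wind correction +15.9° → command heading 171.5°, groundspeed 116.8 kt
Leg 3: desired track 188.0°; wind correction +17.4° → command heading 205.4°, groundspeed 98.1 kt
Leg 4: desired track 131.0°; wind correction +11.4° → command heading 142.4°, groundspeed 129.8 kt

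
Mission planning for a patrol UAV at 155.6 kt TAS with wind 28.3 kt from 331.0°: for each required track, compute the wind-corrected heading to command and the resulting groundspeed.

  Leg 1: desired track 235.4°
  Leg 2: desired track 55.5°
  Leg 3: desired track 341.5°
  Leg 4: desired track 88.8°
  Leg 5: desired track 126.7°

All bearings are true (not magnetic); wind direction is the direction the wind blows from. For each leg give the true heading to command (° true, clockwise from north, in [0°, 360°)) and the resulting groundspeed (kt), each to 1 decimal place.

Leg 1: desired track 235.4°; wind correction +10.4° → command heading 245.8°, groundspeed 155.8 kt
Leg 2: desired track 55.5°; wind correction -10.4° → command heading 45.1°, groundspeed 150.3 kt
Leg 3: desired track 341.5°; wind correction -1.9° → command heading 339.6°, groundspeed 127.7 kt
Leg 4: desired track 88.8°; wind correction -9.3° → command heading 79.5°, groundspeed 166.8 kt
Leg 5: desired track 126.7°; wind correction -4.3° → command heading 122.4°, groundspeed 181.0 kt

Leg 1: heading=245.8°, groundspeed=155.8 kt
Leg 2: heading=45.1°, groundspeed=150.3 kt
Leg 3: heading=339.6°, groundspeed=127.7 kt
Leg 4: heading=79.5°, groundspeed=166.8 kt
Leg 5: heading=122.4°, groundspeed=181.0 kt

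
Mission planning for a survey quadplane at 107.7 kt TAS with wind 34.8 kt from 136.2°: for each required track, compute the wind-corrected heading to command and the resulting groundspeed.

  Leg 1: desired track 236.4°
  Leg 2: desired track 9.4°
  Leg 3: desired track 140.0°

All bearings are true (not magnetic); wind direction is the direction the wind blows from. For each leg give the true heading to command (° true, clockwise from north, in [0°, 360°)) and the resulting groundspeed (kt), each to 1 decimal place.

Leg 1: heading=217.9°, groundspeed=108.3 kt
Leg 2: heading=24.4°, groundspeed=124.9 kt
Leg 3: heading=138.8°, groundspeed=73.0 kt

Leg 1: desired track 236.4°; wind correction -18.5° → command heading 217.9°, groundspeed 108.3 kt
Leg 2: desired track 9.4°; wind correction +15.0° → command heading 24.4°, groundspeed 124.9 kt
Leg 3: desired track 140.0°; wind correction -1.2° → command heading 138.8°, groundspeed 73.0 kt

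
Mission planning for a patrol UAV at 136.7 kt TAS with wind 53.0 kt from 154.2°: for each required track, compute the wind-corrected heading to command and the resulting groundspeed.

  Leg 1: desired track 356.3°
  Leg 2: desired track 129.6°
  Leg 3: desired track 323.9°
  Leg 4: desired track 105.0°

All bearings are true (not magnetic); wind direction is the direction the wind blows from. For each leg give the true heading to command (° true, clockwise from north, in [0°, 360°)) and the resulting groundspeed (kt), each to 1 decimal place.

Leg 1: desired track 356.3°; wind correction +8.4° → command heading 4.7°, groundspeed 184.3 kt
Leg 2: desired track 129.6°; wind correction +9.3° → command heading 138.9°, groundspeed 86.7 kt
Leg 3: desired track 323.9°; wind correction -4.0° → command heading 319.9°, groundspeed 188.5 kt
Leg 4: desired track 105.0°; wind correction +17.1° → command heading 122.1°, groundspeed 96.0 kt

Leg 1: heading=4.7°, groundspeed=184.3 kt
Leg 2: heading=138.9°, groundspeed=86.7 kt
Leg 3: heading=319.9°, groundspeed=188.5 kt
Leg 4: heading=122.1°, groundspeed=96.0 kt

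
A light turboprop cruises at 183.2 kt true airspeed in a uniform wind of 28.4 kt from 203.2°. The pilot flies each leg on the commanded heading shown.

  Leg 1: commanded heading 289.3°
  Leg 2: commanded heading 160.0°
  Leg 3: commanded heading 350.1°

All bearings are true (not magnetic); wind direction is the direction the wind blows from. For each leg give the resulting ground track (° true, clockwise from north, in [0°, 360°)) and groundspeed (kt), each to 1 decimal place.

Leg 1: heading 289.3°; drift +8.9° → track 298.2°, groundspeed 183.5 kt
Leg 2: heading 160.0°; drift -6.8° → track 153.2°, groundspeed 163.7 kt
Leg 3: heading 350.1°; drift +4.3° → track 354.4°, groundspeed 207.6 kt

Leg 1: track=298.2°, groundspeed=183.5 kt
Leg 2: track=153.2°, groundspeed=163.7 kt
Leg 3: track=354.4°, groundspeed=207.6 kt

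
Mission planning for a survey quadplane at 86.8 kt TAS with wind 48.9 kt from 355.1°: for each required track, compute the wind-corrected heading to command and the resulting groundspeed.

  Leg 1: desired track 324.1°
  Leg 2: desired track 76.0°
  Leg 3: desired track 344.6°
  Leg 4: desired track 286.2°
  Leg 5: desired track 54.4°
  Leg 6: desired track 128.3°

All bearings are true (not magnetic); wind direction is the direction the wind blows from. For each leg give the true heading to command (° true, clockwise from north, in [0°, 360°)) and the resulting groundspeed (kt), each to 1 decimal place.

Leg 1: heading=341.0°, groundspeed=41.2 kt
Leg 2: heading=42.2°, groundspeed=64.4 kt
Leg 3: heading=350.5°, groundspeed=38.3 kt
Leg 4: heading=317.9°, groundspeed=56.2 kt
Leg 5: heading=25.4°, groundspeed=51.0 kt
Leg 6: heading=104.1°, groundspeed=112.6 kt

Leg 1: desired track 324.1°; wind correction +16.9° → command heading 341.0°, groundspeed 41.2 kt
Leg 2: desired track 76.0°; wind correction -33.8° → command heading 42.2°, groundspeed 64.4 kt
Leg 3: desired track 344.6°; wind correction +5.9° → command heading 350.5°, groundspeed 38.3 kt
Leg 4: desired track 286.2°; wind correction +31.7° → command heading 317.9°, groundspeed 56.2 kt
Leg 5: desired track 54.4°; wind correction -29.0° → command heading 25.4°, groundspeed 51.0 kt
Leg 6: desired track 128.3°; wind correction -24.2° → command heading 104.1°, groundspeed 112.6 kt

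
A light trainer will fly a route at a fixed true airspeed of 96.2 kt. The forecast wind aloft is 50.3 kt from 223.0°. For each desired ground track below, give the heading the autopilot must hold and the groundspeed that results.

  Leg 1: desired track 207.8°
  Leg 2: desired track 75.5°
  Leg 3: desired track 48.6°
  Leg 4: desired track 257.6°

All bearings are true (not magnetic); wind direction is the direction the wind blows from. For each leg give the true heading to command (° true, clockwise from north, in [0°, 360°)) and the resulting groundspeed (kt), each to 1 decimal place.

Leg 1: heading=215.7°, groundspeed=46.8 kt
Leg 2: heading=91.8°, groundspeed=134.7 kt
Leg 3: heading=51.5°, groundspeed=146.1 kt
Leg 4: heading=240.3°, groundspeed=50.5 kt

Leg 1: desired track 207.8°; wind correction +7.9° → command heading 215.7°, groundspeed 46.8 kt
Leg 2: desired track 75.5°; wind correction +16.3° → command heading 91.8°, groundspeed 134.7 kt
Leg 3: desired track 48.6°; wind correction +2.9° → command heading 51.5°, groundspeed 146.1 kt
Leg 4: desired track 257.6°; wind correction -17.3° → command heading 240.3°, groundspeed 50.5 kt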